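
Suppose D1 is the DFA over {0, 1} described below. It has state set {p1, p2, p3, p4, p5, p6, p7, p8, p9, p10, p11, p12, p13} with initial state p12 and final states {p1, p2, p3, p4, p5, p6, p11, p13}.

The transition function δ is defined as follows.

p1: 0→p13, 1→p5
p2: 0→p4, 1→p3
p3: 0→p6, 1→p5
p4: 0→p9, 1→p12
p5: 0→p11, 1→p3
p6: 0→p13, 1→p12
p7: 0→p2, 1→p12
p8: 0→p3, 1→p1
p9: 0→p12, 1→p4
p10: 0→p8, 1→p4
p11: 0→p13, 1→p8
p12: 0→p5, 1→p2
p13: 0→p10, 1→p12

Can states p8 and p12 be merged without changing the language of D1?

Yes

Reachable states from the start: {p1,p2,p3,p4,p5,p6,p8,p9,p10,p11,p12,p13}. Unreachable: {p7} — drop them.
P0 = {p1,p2,p3,p4,p5,p6,p11,p13} | {p8,p9,p10,p12}.
On input 0, block {p1,p2,p3,p4,p5,p6,p11,p13} splits into {p1,p2,p3,p5,p6,p11} and {p4,p13}.
On input 0, block {p1,p2,p3,p5,p6,p11} splits into {p1,p2,p6,p11} and {p3,p5}.
On input 1, block {p1,p2,p6,p11} splits into {p1,p2} and {p6,p11}.
On input 0, block {p8,p9,p10,p12} splits into {p8,p12} and {p9,p10}.
The partition is now stable with 6 blocks: {p1,p2} | {p8,p12} | {p4,p13} | {p3,p5} | {p6,p11} | {p9,p10}.
p8 and p12 lie in the same block of the stable partition, so they are equivalent — no string distinguishes them.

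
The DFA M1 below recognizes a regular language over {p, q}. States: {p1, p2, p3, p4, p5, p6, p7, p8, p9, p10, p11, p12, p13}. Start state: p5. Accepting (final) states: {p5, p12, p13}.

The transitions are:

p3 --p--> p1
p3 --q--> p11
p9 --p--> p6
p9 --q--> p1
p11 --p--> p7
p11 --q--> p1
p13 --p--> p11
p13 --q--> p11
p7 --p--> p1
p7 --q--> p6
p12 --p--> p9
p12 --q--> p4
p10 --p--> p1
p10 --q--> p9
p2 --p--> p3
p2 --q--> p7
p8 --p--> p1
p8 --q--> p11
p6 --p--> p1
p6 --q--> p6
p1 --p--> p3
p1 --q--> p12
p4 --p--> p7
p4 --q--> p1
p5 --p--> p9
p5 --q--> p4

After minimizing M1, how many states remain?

5

First remove the unreachable states {p2,p8,p10,p13}; 9 states remain.
Start with accepting vs non-accepting: {p5,p12} | {p1,p3,p4,p6,p7,p9,p11}.
Split {p1,p3,p4,p6,p7,p9,p11} by δ(·,q) → {p3,p4,p6,p7,p9,p11} and {p1}.
Refine {p3,p4,p6,p7,p9,p11} on symbol p: members go to different blocks, giving {p3,p6,p7} and {p4,p9,p11}.
Refine {p3,p6,p7} on symbol q: members go to different blocks, giving {p6,p7} and {p3}.
No further refinement is possible. Final partition (5 blocks): {p5,p12} | {p6,p7} | {p1} | {p4,p9,p11} | {p3}.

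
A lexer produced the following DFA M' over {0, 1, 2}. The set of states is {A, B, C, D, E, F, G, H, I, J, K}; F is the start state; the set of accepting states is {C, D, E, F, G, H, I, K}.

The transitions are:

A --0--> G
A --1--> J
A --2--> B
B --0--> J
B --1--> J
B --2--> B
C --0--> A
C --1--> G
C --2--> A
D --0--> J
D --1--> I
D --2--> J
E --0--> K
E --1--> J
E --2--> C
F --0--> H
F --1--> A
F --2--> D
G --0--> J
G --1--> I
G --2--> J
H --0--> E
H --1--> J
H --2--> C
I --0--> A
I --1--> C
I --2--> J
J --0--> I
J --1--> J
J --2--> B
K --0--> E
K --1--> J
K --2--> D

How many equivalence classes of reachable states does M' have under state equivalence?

4

Every state is reachable, so we keep all 11.
P0 = {C,D,E,F,G,H,I,K} | {A,B,J}.
On input 0, block {C,D,E,F,G,H,I,K} splits into {C,D,G,I} and {E,F,H,K}.
Split {A,B,J} by δ(·,0) → {A,J} and {B}.
Stable partition: {C,D,G,I} | {A,J} | {E,F,H,K} | {B} — 4 equivalence classes.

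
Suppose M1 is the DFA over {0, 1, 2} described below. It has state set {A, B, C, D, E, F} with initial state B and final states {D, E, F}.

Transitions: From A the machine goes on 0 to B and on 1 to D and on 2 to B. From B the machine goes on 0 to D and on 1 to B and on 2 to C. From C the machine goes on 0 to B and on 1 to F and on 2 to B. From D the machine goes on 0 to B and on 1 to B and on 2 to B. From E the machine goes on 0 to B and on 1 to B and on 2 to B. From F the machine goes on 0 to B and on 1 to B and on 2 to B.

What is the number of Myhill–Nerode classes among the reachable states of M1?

States {A,E} cannot be reached from the start state, so discard them.
P0 = {D,F} | {B,C}.
Refine {B,C} on symbol 0: members go to different blocks, giving {B} and {C}.
Stable partition: {D,F} | {B} | {C} — 3 equivalence classes.

3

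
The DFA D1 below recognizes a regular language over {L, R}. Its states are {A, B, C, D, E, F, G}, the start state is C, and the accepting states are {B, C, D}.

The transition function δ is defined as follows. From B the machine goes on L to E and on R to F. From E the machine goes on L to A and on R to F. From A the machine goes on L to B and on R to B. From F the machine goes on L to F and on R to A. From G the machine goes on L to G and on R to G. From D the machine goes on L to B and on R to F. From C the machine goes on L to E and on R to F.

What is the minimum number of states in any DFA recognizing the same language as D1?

4

States {D,G} cannot be reached from the start state, so discard them.
P0 = {B,C} | {A,E,F}.
Split {A,E,F} by δ(·,L) → {E,F} and {A}.
Refine {E,F} on symbol L: members go to different blocks, giving {E} and {F}.
No further refinement is possible. Final partition (4 blocks): {B,C} | {E} | {A} | {F}.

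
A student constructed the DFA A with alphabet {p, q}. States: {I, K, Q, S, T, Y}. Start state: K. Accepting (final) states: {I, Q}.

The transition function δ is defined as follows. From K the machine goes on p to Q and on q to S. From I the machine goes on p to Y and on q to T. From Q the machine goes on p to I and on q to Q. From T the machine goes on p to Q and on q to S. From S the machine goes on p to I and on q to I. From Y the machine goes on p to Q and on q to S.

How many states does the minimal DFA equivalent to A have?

4

Every state is reachable, so we keep all 6.
Initial partition by acceptance: {I,Q} | {K,S,T,Y}.
On input p, block {I,Q} splits into {I} and {Q}.
Split {K,S,T,Y} by δ(·,p) → {K,T,Y} and {S}.
Stable partition: {I} | {K,T,Y} | {Q} | {S} — 4 equivalence classes.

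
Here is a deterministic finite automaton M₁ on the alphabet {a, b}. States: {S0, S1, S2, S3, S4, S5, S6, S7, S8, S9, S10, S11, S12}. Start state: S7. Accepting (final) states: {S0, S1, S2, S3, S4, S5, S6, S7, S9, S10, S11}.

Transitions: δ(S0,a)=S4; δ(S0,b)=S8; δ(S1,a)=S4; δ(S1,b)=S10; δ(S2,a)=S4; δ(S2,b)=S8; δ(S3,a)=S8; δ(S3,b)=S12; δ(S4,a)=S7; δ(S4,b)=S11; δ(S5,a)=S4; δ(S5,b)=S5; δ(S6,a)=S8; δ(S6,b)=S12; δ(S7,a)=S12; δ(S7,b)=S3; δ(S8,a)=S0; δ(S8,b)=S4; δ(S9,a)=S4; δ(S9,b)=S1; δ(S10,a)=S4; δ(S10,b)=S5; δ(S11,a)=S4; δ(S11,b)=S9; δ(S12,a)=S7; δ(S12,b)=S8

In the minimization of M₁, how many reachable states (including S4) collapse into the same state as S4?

First remove the unreachable states {S2,S6}; 11 states remain.
P0 = {S0,S1,S3,S4,S5,S7,S9,S10,S11} | {S8,S12}.
Refine {S0,S1,S3,S4,S5,S7,S9,S10,S11} on symbol a: members go to different blocks, giving {S0,S1,S4,S5,S9,S10,S11} and {S3,S7}.
On input a, block {S0,S1,S4,S5,S9,S10,S11} splits into {S0,S1,S5,S9,S10,S11} and {S4}.
Refine {S0,S1,S5,S9,S10,S11} on symbol b: members go to different blocks, giving {S1,S5,S9,S10,S11} and {S0}.
Split {S8,S12} by δ(·,a) → {S8} and {S12}.
On input a, block {S3,S7} splits into {S3} and {S7}.
The partition is now stable with 7 blocks: {S1,S5,S9,S10,S11} | {S8} | {S3} | {S4} | {S0} | {S12} | {S7}.
State S4 belongs to the block {S4}, which has 1 states.

1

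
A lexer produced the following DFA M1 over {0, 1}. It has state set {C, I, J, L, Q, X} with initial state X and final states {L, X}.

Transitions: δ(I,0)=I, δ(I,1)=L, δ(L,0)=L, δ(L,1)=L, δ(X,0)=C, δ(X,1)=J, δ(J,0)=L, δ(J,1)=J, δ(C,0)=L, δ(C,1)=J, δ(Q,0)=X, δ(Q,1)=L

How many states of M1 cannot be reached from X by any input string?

Starting at X and following transitions, the reachable set is {C, J, L, X}. That leaves I, Q unreachable — 2 in total.

2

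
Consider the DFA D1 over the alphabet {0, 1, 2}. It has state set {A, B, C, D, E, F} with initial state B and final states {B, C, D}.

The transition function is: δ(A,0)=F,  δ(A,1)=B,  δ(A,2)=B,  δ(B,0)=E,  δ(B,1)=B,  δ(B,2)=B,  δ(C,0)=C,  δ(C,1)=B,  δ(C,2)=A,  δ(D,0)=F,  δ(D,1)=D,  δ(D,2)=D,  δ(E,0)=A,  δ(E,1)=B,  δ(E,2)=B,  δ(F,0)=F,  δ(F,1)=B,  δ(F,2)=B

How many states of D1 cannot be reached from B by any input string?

Starting at B and following transitions, the reachable set is {A, B, E, F}. That leaves C, D unreachable — 2 in total.

2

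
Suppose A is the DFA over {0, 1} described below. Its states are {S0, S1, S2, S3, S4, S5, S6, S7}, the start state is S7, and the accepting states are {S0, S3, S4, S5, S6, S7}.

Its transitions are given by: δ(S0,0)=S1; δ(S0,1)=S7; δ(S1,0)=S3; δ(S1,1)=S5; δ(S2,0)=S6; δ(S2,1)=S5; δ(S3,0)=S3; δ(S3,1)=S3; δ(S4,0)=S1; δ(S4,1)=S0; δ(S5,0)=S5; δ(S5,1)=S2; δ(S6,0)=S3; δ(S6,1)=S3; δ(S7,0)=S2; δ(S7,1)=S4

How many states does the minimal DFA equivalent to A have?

4

Every state is reachable, so we keep all 8.
Initial partition by acceptance: {S0,S3,S4,S5,S6,S7} | {S1,S2}.
Refine {S0,S3,S4,S5,S6,S7} on symbol 0: members go to different blocks, giving {S0,S4,S7} and {S3,S5,S6}.
Refine {S3,S5,S6} on symbol 1: members go to different blocks, giving {S3,S6} and {S5}.
No further refinement is possible. Final partition (4 blocks): {S0,S4,S7} | {S1,S2} | {S3,S6} | {S5}.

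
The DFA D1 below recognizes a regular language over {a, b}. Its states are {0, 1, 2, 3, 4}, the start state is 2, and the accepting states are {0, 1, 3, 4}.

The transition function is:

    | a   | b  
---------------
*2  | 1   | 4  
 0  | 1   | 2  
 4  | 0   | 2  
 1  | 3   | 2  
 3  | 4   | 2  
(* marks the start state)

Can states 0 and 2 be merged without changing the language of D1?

No

Every state is reachable, so we keep all 5.
Initial partition by acceptance: {0,1,3,4} | {2}.
No further refinement is possible. Final partition (2 blocks): {0,1,3,4} | {2}.
0 and 2 end up in different blocks, so they are distinguishable. For instance, the string 'ε' is accepted from only 0.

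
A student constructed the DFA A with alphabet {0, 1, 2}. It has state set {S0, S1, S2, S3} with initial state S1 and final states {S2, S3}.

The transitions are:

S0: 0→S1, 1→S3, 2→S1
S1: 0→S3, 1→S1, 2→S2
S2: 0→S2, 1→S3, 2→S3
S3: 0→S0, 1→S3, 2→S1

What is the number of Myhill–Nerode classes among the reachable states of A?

Initial partition by acceptance: {S2,S3} | {S0,S1}.
On input 0, block {S2,S3} splits into {S2} and {S3}.
Split {S0,S1} by δ(·,0) → {S0} and {S1}.
No further refinement is possible. Final partition (4 blocks): {S2} | {S0} | {S3} | {S1}.

4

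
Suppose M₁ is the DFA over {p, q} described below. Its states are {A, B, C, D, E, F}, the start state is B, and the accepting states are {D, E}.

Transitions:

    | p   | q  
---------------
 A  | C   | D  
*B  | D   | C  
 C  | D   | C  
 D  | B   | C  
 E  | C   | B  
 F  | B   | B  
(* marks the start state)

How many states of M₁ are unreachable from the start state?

BFS from B reaches {B, C, D}; the 3 state(s) A, E, F are never visited.

3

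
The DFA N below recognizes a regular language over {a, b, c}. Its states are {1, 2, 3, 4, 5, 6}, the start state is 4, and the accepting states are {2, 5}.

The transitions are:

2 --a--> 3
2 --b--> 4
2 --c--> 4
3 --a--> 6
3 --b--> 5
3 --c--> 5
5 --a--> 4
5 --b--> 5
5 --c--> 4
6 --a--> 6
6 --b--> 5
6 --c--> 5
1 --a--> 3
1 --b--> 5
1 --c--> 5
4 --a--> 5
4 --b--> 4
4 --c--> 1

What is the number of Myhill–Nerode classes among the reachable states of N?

First remove the unreachable states {2}; 5 states remain.
Start with accepting vs non-accepting: {5} | {1,3,4,6}.
Split {1,3,4,6} by δ(·,a) → {1,3,6} and {4}.
The partition is now stable with 3 blocks: {5} | {1,3,6} | {4}.

3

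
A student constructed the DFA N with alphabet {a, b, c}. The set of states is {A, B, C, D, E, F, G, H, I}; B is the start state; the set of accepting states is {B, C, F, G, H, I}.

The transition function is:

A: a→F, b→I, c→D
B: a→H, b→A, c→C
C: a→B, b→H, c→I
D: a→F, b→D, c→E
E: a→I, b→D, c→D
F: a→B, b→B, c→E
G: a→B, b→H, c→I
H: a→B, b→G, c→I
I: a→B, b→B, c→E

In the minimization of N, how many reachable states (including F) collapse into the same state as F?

Initial partition by acceptance: {B,C,F,G,H,I} | {A,D,E}.
Refine {B,C,F,G,H,I} on symbol b: members go to different blocks, giving {C,F,G,H,I} and {B}.
On input b, block {C,F,G,H,I} splits into {C,G,H} and {F,I}.
On input b, block {A,D,E} splits into {D,E} and {A}.
The partition is now stable with 5 blocks: {C,G,H} | {D,E} | {B} | {F,I} | {A}.
State F belongs to the block {F,I}, which has 2 states.

2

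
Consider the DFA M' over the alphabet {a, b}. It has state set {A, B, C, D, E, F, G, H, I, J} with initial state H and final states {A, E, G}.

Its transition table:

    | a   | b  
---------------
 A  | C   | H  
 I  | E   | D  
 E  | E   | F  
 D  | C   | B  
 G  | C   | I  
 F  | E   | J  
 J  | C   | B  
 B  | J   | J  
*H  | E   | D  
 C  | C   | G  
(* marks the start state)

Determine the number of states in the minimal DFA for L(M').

States {A} cannot be reached from the start state, so discard them.
Start with accepting vs non-accepting: {E,G} | {B,C,D,F,H,I,J}.
Split {E,G} by δ(·,a) → {E} and {G}.
Refine {B,C,D,F,H,I,J} on symbol a: members go to different blocks, giving {B,C,D,J} and {F,H,I}.
Split {B,C,D,J} by δ(·,b) → {B,D,J} and {C}.
Refine {B,D,J} on symbol a: members go to different blocks, giving {D,J} and {B}.
No further refinement is possible. Final partition (6 blocks): {E} | {D,J} | {G} | {F,H,I} | {C} | {B}.

6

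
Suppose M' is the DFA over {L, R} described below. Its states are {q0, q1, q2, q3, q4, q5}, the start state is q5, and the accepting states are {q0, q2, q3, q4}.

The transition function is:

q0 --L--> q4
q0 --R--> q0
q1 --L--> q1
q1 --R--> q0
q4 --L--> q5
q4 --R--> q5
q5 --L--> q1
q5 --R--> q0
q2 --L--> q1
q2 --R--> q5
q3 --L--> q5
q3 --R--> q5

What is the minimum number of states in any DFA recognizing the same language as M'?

Reachable states from the start: {q0,q1,q4,q5}. Unreachable: {q2,q3} — drop them.
Start with accepting vs non-accepting: {q0,q4} | {q1,q5}.
Split {q0,q4} by δ(·,L) → {q0} and {q4}.
The partition is now stable with 3 blocks: {q0} | {q1,q5} | {q4}.

3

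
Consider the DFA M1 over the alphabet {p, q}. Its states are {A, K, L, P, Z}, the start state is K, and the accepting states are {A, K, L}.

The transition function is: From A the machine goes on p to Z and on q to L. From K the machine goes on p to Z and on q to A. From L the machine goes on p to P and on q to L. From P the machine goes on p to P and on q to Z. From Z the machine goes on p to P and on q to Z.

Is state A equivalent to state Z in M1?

No

Initial partition by acceptance: {A,K,L} | {P,Z}.
No further refinement is possible. Final partition (2 blocks): {A,K,L} | {P,Z}.
A and Z end up in different blocks, so they are distinguishable. For instance, the string 'ε' is accepted from only A.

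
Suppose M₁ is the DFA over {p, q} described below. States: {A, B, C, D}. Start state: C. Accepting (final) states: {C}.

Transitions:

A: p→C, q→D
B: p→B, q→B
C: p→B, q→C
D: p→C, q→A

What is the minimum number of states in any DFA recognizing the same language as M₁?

2

States {A,D} cannot be reached from the start state, so discard them.
Start with accepting vs non-accepting: {C} | {B}.
No further refinement is possible. Final partition (2 blocks): {C} | {B}.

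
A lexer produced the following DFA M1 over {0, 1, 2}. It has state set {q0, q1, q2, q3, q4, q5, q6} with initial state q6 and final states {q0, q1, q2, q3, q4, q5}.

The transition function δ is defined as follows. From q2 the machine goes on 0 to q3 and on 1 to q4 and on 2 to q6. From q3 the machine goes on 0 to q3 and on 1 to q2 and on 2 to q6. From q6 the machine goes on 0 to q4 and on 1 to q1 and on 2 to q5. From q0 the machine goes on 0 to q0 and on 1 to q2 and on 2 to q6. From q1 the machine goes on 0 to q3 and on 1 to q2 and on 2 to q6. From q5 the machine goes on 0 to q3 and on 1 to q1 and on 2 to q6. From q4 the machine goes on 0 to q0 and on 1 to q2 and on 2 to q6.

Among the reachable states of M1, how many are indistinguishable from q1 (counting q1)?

All states are reachable from the start state.
Start with accepting vs non-accepting: {q0,q1,q2,q3,q4,q5} | {q6}.
The partition is now stable with 2 blocks: {q0,q1,q2,q3,q4,q5} | {q6}.
State q1 belongs to the block {q0,q1,q2,q3,q4,q5}, which has 6 states.

6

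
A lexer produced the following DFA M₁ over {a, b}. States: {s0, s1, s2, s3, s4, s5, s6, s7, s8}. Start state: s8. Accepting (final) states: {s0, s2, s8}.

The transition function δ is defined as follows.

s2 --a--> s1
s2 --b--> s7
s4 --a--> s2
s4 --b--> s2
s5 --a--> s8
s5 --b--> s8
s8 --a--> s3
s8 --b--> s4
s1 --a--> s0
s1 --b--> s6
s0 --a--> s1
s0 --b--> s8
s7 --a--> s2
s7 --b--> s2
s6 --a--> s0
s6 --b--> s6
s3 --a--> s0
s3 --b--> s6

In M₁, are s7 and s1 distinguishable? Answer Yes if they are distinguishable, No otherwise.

Yes

First remove the unreachable states {s5}; 8 states remain.
P0 = {s0,s2,s8} | {s1,s3,s4,s6,s7}.
On input b, block {s0,s2,s8} splits into {s2,s8} and {s0}.
On input a, block {s1,s3,s4,s6,s7} splits into {s1,s3,s6} and {s4,s7}.
No further refinement is possible. Final partition (4 blocks): {s2,s8} | {s1,s3,s6} | {s0} | {s4,s7}.
s7 and s1 end up in different blocks, so they are distinguishable. For instance, the string 'b' is accepted from only s7.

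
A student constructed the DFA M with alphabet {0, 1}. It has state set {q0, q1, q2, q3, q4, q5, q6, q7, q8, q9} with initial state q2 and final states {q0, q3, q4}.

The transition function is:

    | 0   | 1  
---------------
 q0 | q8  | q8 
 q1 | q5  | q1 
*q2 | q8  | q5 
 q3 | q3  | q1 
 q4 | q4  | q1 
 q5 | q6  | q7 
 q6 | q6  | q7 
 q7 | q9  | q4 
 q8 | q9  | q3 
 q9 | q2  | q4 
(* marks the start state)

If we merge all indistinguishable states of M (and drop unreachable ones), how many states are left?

Reachable states from the start: {q1,q2,q3,q4,q5,q6,q7,q8,q9}. Unreachable: {q0} — drop them.
Start with accepting vs non-accepting: {q3,q4} | {q1,q2,q5,q6,q7,q8,q9}.
Refine {q1,q2,q5,q6,q7,q8,q9} on symbol 1: members go to different blocks, giving {q1,q2,q5,q6} and {q7,q8,q9}.
On input 0, block {q1,q2,q5,q6} splits into {q1,q5,q6} and {q2}.
On input 1, block {q1,q5,q6} splits into {q5,q6} and {q1}.
On input 0, block {q7,q8,q9} splits into {q7,q8} and {q9}.
The partition is now stable with 6 blocks: {q3,q4} | {q5,q6} | {q7,q8} | {q2} | {q1} | {q9}.

6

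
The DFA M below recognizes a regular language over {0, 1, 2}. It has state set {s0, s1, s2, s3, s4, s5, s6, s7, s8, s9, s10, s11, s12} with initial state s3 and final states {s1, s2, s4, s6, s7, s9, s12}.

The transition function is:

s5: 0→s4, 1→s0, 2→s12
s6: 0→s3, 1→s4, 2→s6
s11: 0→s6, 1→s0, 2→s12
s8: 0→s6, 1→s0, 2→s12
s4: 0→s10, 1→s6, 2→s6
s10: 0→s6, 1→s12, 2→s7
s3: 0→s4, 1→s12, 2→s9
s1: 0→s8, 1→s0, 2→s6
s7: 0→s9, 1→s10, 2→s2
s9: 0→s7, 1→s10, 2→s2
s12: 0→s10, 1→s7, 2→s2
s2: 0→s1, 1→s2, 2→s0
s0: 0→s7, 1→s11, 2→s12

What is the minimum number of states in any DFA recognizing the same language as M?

States {s5} cannot be reached from the start state, so discard them.
P0 = {s1,s2,s4,s6,s7,s9,s12} | {s0,s3,s8,s10,s11}.
Split {s1,s2,s4,s6,s7,s9,s12} by δ(·,0) → {s1,s4,s6,s12} and {s2,s7,s9}.
On input 1, block {s1,s4,s6,s12} splits into {s4,s6} and {s1} and {s12}.
Refine {s0,s3,s8,s10,s11} on symbol 0: members go to different blocks, giving {s3,s8,s10,s11} and {s0}.
Split {s3,s8,s10,s11} by δ(·,1) → {s3,s10} and {s8,s11}.
On input 0, block {s2,s7,s9} splits into {s7,s9} and {s2}.
Stable partition: {s4,s6} | {s3,s10} | {s7,s9} | {s1} | {s12} | {s0} | {s8,s11} | {s2} — 8 equivalence classes.

8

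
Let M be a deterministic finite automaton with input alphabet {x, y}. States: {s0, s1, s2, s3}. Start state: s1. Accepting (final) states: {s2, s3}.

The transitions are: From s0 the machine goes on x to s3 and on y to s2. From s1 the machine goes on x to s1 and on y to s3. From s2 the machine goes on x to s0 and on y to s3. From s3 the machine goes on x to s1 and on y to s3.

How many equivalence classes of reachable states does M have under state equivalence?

States {s0,s2} cannot be reached from the start state, so discard them.
Start with accepting vs non-accepting: {s3} | {s1}.
The partition is now stable with 2 blocks: {s3} | {s1}.

2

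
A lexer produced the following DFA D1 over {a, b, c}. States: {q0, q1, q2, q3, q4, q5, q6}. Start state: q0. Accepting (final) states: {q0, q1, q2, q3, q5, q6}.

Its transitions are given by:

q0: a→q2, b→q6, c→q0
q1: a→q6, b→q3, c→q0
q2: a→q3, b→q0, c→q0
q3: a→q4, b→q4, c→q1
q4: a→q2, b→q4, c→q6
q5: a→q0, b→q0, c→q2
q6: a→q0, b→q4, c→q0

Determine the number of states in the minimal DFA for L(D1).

Reachable states from the start: {q0,q1,q2,q3,q4,q6}. Unreachable: {q5} — drop them.
Start with accepting vs non-accepting: {q0,q1,q2,q3,q6} | {q4}.
On input a, block {q0,q1,q2,q3,q6} splits into {q0,q1,q2,q6} and {q3}.
Split {q0,q1,q2,q6} by δ(·,a) → {q0,q1,q6} and {q2}.
Split {q0,q1,q6} by δ(·,a) → {q1,q6} and {q0}.
On input a, block {q1,q6} splits into {q1} and {q6}.
Stable partition: {q1} | {q4} | {q3} | {q2} | {q0} | {q6} — 6 equivalence classes.

6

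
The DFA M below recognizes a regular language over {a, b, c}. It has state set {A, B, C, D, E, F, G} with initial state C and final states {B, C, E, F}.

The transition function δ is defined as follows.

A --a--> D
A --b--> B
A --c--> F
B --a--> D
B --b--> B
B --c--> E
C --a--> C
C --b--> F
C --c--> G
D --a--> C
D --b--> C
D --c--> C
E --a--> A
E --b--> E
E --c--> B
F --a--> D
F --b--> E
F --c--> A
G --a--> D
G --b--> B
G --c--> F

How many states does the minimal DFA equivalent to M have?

6

All states are reachable from the start state.
P0 = {B,C,E,F} | {A,D,G}.
On input a, block {B,C,E,F} splits into {B,E,F} and {C}.
On input c, block {B,E,F} splits into {B,E} and {F}.
Split {A,D,G} by δ(·,a) → {A,G} and {D}.
On input a, block {B,E} splits into {B} and {E}.
Stable partition: {B} | {A,G} | {C} | {F} | {D} | {E} — 6 equivalence classes.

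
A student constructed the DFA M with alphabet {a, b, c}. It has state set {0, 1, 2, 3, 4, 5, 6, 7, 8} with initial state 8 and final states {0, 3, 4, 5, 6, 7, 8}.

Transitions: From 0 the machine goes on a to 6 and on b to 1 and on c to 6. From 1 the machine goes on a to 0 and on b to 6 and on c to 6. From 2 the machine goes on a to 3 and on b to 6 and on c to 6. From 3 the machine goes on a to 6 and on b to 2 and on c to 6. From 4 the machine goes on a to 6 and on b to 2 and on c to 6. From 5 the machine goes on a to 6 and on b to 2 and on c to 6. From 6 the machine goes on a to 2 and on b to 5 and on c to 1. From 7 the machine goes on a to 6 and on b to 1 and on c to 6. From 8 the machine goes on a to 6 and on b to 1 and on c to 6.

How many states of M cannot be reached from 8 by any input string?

BFS from 8 reaches {0, 1, 2, 3, 5, 6, 8}; the 2 state(s) 4, 7 are never visited.

2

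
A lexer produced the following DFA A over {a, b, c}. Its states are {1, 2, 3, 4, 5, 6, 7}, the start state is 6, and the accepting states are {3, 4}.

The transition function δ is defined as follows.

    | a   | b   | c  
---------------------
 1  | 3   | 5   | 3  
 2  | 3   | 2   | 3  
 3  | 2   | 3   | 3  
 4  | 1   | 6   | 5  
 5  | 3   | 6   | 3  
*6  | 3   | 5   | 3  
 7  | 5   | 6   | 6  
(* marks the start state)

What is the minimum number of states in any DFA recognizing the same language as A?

2

Reachable states from the start: {2,3,5,6}. Unreachable: {1,4,7} — drop them.
Start with accepting vs non-accepting: {3} | {2,5,6}.
Stable partition: {3} | {2,5,6} — 2 equivalence classes.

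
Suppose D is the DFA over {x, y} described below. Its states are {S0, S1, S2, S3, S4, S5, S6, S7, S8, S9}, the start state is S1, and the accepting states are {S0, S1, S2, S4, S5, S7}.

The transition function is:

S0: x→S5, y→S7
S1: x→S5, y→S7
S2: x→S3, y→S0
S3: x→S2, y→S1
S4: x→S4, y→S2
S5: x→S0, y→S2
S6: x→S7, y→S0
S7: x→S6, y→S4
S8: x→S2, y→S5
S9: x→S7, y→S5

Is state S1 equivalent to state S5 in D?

States {S8,S9} cannot be reached from the start state, so discard them.
Start with accepting vs non-accepting: {S0,S1,S2,S4,S5,S7} | {S3,S6}.
Split {S0,S1,S2,S4,S5,S7} by δ(·,x) → {S0,S1,S4,S5} and {S2,S7}.
The partition is now stable with 3 blocks: {S0,S1,S4,S5} | {S3,S6} | {S2,S7}.
S1 and S5 lie in the same block of the stable partition, so they are equivalent — no string distinguishes them.

Yes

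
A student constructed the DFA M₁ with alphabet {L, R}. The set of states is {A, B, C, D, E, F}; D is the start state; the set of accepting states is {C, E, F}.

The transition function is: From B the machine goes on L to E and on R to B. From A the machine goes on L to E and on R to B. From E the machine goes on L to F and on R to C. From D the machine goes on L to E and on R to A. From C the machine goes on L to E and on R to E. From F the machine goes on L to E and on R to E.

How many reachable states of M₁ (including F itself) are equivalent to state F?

3

All states are reachable from the start state.
P0 = {C,E,F} | {A,B,D}.
Stable partition: {C,E,F} | {A,B,D} — 2 equivalence classes.
State F belongs to the block {C,E,F}, which has 3 states.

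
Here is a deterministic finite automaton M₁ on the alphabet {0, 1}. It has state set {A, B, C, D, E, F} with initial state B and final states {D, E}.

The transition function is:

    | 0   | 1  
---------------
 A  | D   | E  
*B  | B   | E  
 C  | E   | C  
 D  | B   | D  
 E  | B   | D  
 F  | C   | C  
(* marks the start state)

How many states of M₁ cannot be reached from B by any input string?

3

No path from B leads to A, C, F; the other 3 states are all reachable.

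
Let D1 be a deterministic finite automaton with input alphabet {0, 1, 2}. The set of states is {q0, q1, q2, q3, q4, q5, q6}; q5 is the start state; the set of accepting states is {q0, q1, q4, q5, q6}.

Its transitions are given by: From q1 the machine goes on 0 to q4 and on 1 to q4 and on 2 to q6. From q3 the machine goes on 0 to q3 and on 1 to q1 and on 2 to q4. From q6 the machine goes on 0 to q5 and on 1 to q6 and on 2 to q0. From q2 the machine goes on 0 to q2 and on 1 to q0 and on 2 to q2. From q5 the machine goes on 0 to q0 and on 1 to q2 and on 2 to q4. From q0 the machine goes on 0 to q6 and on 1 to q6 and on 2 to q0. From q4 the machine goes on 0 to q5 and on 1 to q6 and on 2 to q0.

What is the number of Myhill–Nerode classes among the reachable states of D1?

Reachable states from the start: {q0,q2,q4,q5,q6}. Unreachable: {q1,q3} — drop them.
P0 = {q0,q4,q5,q6} | {q2}.
Refine {q0,q4,q5,q6} on symbol 1: members go to different blocks, giving {q0,q4,q6} and {q5}.
Split {q0,q4,q6} by δ(·,0) → {q4,q6} and {q0}.
No further refinement is possible. Final partition (4 blocks): {q4,q6} | {q2} | {q5} | {q0}.

4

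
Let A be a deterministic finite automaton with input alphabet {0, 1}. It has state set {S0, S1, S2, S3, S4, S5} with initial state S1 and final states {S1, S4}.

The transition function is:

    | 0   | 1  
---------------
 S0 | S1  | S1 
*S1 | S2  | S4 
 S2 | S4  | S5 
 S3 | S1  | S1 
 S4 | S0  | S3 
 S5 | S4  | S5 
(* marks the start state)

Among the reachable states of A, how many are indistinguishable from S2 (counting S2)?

All states are reachable from the start state.
Initial partition by acceptance: {S1,S4} | {S0,S2,S3,S5}.
On input 1, block {S1,S4} splits into {S1} and {S4}.
On input 0, block {S0,S2,S3,S5} splits into {S0,S3} and {S2,S5}.
No further refinement is possible. Final partition (4 blocks): {S1} | {S0,S3} | {S4} | {S2,S5}.
The equivalence class containing S2 is {S2,S5}, of size 2.

2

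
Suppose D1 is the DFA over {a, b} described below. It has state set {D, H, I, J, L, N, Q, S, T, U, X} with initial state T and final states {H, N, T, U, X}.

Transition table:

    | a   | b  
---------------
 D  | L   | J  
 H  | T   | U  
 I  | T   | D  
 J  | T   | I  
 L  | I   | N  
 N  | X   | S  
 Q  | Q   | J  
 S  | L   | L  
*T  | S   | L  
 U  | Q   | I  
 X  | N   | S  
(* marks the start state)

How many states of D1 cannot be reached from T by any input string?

No path from T leads to H, Q, U; the other 8 states are all reachable.

3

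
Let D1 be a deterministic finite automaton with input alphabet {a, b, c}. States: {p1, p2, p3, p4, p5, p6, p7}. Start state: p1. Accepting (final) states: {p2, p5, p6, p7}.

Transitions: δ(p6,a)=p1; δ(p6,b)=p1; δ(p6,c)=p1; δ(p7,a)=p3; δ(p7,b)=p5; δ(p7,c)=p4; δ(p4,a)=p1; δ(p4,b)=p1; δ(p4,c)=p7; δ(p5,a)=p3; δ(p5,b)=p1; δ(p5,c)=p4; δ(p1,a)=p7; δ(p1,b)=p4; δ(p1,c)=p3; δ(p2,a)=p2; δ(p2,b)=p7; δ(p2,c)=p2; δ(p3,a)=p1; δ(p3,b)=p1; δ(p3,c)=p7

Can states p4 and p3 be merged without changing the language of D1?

Yes

States {p2,p6} cannot be reached from the start state, so discard them.
P0 = {p5,p7} | {p1,p3,p4}.
On input b, block {p5,p7} splits into {p5} and {p7}.
On input a, block {p1,p3,p4} splits into {p3,p4} and {p1}.
The partition is now stable with 4 blocks: {p5} | {p3,p4} | {p7} | {p1}.
p4 and p3 lie in the same block of the stable partition, so they are equivalent — no string distinguishes them.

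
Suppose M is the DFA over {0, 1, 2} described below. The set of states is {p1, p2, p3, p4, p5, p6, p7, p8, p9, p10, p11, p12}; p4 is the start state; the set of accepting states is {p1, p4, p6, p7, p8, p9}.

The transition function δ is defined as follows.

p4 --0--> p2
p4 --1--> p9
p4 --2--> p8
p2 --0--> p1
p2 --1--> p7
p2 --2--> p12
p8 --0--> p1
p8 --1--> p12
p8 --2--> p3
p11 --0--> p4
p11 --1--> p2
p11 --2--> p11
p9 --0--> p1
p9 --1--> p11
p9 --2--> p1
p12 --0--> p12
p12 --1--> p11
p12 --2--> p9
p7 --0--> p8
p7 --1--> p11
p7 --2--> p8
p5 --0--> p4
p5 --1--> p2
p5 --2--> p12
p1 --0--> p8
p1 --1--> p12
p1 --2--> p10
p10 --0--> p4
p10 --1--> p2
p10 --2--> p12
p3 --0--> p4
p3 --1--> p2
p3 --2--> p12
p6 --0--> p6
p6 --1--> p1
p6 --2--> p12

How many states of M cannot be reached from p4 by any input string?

2

No path from p4 leads to p5, p6; the other 10 states are all reachable.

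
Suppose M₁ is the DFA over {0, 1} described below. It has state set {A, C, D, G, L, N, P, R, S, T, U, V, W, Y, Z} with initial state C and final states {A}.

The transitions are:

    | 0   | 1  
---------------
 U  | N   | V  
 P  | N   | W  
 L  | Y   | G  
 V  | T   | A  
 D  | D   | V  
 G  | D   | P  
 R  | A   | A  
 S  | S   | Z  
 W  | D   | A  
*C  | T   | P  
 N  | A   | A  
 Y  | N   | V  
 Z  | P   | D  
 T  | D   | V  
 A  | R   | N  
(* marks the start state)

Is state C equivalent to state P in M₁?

No

Reachable states from the start: {A,C,D,N,P,R,T,V,W}. Unreachable: {G,L,S,U,Y,Z} — drop them.
Start with accepting vs non-accepting: {A} | {C,D,N,P,R,T,V,W}.
On input 0, block {C,D,N,P,R,T,V,W} splits into {C,D,P,T,V,W} and {N,R}.
On input 0, block {C,D,P,T,V,W} splits into {C,D,T,V,W} and {P}.
Split {C,D,T,V,W} by δ(·,1) → {V,W} and {D,T} and {C}.
Stable partition: {A} | {V,W} | {N,R} | {P} | {D,T} | {C} — 6 equivalence classes.
C and P end up in different blocks, so they are distinguishable. For instance, the string '00' is accepted from only P.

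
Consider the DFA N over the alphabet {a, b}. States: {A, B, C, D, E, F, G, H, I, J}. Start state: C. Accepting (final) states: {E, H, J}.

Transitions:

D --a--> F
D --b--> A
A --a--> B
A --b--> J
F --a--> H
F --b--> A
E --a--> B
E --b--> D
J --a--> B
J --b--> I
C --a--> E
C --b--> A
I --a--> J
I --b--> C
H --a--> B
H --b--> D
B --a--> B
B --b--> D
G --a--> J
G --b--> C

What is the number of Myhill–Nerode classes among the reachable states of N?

7

Reachable states from the start: {A,B,C,D,E,F,H,I,J}. Unreachable: {G} — drop them.
Initial partition by acceptance: {E,H,J} | {A,B,C,D,F,I}.
Split {A,B,C,D,F,I} by δ(·,a) → {A,B,D} and {C,F,I}.
Split {E,H,J} by δ(·,b) → {E,H} and {J}.
On input a, block {A,B,D} splits into {A,B} and {D}.
Split {A,B} by δ(·,b) → {A} and {B}.
On input a, block {C,F,I} splits into {C,F} and {I}.
The partition is now stable with 7 blocks: {E,H} | {A} | {C,F} | {J} | {D} | {B} | {I}.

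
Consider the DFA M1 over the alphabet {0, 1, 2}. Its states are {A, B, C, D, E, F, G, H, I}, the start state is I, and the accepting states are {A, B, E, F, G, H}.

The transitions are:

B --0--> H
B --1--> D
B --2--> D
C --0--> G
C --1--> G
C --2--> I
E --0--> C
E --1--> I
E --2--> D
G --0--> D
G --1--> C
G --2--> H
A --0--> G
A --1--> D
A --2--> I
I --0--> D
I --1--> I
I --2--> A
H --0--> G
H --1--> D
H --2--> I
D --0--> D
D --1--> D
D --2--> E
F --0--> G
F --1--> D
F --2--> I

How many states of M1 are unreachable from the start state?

BFS from I reaches {A, C, D, E, G, H, I}; the 2 state(s) B, F are never visited.

2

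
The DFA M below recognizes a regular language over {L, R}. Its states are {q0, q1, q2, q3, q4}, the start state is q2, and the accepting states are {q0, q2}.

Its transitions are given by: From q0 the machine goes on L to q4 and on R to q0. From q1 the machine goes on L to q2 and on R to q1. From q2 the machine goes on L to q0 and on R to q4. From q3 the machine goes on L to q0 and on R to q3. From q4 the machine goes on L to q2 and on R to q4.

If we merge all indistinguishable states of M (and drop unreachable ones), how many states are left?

3

First remove the unreachable states {q1,q3}; 3 states remain.
Initial partition by acceptance: {q0,q2} | {q4}.
Refine {q0,q2} on symbol L: members go to different blocks, giving {q0} and {q2}.
Stable partition: {q0} | {q4} | {q2} — 3 equivalence classes.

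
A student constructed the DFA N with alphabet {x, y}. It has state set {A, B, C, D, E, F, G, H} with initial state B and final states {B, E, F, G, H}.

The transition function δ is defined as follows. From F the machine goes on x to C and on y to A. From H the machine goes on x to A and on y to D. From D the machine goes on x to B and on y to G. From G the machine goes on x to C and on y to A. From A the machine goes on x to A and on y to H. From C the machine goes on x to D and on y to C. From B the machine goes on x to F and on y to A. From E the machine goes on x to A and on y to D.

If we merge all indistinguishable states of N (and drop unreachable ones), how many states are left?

6

First remove the unreachable states {E}; 7 states remain.
Initial partition by acceptance: {B,F,G,H} | {A,C,D}.
Refine {B,F,G,H} on symbol x: members go to different blocks, giving {F,G,H} and {B}.
On input x, block {A,C,D} splits into {A,C} and {D}.
Split {F,G,H} by δ(·,y) → {F,G} and {H}.
Split {A,C} by δ(·,x) → {A} and {C}.
Stable partition: {F,G} | {A} | {B} | {D} | {H} | {C} — 6 equivalence classes.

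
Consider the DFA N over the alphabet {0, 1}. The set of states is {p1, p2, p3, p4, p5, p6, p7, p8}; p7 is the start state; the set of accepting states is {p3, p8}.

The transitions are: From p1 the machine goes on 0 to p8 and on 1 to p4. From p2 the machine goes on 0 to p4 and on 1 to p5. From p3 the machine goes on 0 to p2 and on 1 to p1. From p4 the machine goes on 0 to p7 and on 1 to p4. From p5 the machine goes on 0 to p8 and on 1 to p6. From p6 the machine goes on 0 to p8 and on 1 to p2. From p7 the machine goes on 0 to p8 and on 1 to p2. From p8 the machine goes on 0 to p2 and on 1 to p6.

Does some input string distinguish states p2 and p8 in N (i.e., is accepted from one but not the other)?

Reachable states from the start: {p2,p4,p5,p6,p7,p8}. Unreachable: {p1,p3} — drop them.
Initial partition by acceptance: {p8} | {p2,p4,p5,p6,p7}.
On input 0, block {p2,p4,p5,p6,p7} splits into {p5,p6,p7} and {p2,p4}.
Split {p5,p6,p7} by δ(·,1) → {p6,p7} and {p5}.
Split {p2,p4} by δ(·,0) → {p2} and {p4}.
No further refinement is possible. Final partition (5 blocks): {p8} | {p6,p7} | {p2} | {p5} | {p4}.
p2 and p8 end up in different blocks, so they are distinguishable. For instance, the string 'ε' is accepted from only p8.

Yes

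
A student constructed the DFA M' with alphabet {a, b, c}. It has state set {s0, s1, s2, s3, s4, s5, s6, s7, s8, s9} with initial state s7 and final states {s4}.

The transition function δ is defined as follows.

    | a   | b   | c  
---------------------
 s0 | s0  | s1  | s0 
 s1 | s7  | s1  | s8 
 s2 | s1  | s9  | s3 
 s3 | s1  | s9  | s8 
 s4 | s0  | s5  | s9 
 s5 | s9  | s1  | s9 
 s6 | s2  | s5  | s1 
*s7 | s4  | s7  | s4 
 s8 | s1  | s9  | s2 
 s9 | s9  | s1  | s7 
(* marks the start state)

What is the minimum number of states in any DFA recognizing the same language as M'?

States {s6} cannot be reached from the start state, so discard them.
Initial partition by acceptance: {s4} | {s0,s1,s2,s3,s5,s7,s8,s9}.
On input a, block {s0,s1,s2,s3,s5,s7,s8,s9} splits into {s0,s1,s2,s3,s5,s8,s9} and {s7}.
Refine {s0,s1,s2,s3,s5,s8,s9} on symbol a: members go to different blocks, giving {s0,s2,s3,s5,s8,s9} and {s1}.
Split {s0,s2,s3,s5,s8,s9} by δ(·,a) → {s0,s5,s9} and {s2,s3,s8}.
On input c, block {s0,s5,s9} splits into {s0,s5} and {s9}.
Split {s0,s5} by δ(·,a) → {s0} and {s5}.
No further refinement is possible. Final partition (7 blocks): {s4} | {s0} | {s7} | {s1} | {s2,s3,s8} | {s9} | {s5}.

7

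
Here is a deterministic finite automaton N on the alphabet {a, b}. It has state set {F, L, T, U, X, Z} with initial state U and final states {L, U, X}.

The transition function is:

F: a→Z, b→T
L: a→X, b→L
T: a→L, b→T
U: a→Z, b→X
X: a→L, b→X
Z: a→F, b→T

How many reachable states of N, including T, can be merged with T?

1

Start with accepting vs non-accepting: {L,U,X} | {F,T,Z}.
Refine {L,U,X} on symbol a: members go to different blocks, giving {L,X} and {U}.
Split {F,T,Z} by δ(·,a) → {F,Z} and {T}.
Stable partition: {L,X} | {F,Z} | {U} | {T} — 4 equivalence classes.
State T belongs to the block {T}, which has 1 states.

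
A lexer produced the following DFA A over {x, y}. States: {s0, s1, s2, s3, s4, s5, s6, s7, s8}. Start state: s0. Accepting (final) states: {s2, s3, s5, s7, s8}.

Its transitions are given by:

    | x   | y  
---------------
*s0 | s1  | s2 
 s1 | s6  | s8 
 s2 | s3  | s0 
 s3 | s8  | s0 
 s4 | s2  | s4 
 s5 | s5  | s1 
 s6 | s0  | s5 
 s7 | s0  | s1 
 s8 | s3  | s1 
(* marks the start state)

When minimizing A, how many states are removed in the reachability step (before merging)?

No path from s0 leads to s4, s7; the other 7 states are all reachable.

2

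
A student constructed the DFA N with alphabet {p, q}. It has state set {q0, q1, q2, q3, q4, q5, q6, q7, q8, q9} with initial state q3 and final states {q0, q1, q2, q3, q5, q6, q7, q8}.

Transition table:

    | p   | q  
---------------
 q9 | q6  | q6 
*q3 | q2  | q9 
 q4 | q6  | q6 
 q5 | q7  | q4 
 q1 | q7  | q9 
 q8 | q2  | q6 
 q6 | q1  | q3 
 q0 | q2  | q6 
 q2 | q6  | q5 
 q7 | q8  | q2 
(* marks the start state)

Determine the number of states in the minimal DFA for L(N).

States {q0} cannot be reached from the start state, so discard them.
P0 = {q1,q2,q3,q5,q6,q7,q8} | {q4,q9}.
On input q, block {q1,q2,q3,q5,q6,q7,q8} splits into {q2,q6,q7,q8} and {q1,q3,q5}.
Refine {q2,q6,q7,q8} on symbol p: members go to different blocks, giving {q2,q7,q8} and {q6}.
Refine {q2,q7,q8} on symbol p: members go to different blocks, giving {q7,q8} and {q2}.
On input p, block {q7,q8} splits into {q7} and {q8}.
Refine {q1,q3,q5} on symbol p: members go to different blocks, giving {q1,q5} and {q3}.
No further refinement is possible. Final partition (7 blocks): {q7} | {q4,q9} | {q1,q5} | {q6} | {q2} | {q8} | {q3}.

7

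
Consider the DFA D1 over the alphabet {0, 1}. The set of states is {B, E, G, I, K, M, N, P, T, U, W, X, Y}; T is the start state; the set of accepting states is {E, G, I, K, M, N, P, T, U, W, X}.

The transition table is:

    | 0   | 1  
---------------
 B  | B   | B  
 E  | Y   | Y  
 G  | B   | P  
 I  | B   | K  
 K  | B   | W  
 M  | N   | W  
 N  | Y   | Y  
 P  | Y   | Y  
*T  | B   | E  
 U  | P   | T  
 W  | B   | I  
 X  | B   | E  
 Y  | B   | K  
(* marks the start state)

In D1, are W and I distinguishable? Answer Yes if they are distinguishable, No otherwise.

No

States {G,M,N,P,U,X} cannot be reached from the start state, so discard them.
Start with accepting vs non-accepting: {E,I,K,T,W} | {B,Y}.
Refine {E,I,K,T,W} on symbol 1: members go to different blocks, giving {I,K,T,W} and {E}.
On input 1, block {I,K,T,W} splits into {I,K,W} and {T}.
Refine {B,Y} on symbol 1: members go to different blocks, giving {B} and {Y}.
The partition is now stable with 5 blocks: {I,K,W} | {B} | {E} | {T} | {Y}.
W and I lie in the same block of the stable partition, so they are equivalent — no string distinguishes them.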